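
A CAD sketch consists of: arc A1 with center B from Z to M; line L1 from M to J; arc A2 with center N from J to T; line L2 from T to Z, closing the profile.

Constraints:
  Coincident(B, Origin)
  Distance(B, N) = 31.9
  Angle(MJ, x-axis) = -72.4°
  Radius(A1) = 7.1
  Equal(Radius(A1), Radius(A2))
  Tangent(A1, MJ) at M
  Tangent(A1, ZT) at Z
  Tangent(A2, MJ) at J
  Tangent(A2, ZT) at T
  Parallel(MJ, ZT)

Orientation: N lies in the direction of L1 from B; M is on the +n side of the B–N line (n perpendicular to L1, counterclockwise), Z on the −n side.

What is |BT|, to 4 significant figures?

32.68

Tangency of A1 to both parallel lines with radius 7.1 puts M and Z at B ± 7.1·n: M = (6.768, 2.147), Z = (-6.768, -2.147). Equal radii place J and T the same way about N: J = N + 7.1·n = (16.41, -28.26), T = N − 7.1·n = (2.878, -32.55). Then |BT| = |T − B| = 32.68.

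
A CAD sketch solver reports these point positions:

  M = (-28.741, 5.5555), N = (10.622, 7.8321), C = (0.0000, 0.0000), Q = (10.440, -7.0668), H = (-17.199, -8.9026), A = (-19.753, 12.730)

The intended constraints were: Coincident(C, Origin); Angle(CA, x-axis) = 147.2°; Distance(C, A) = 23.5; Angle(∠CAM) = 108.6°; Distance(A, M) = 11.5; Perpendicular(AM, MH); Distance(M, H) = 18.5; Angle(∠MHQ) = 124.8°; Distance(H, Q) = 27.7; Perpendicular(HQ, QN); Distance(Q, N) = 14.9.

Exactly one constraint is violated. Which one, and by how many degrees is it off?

Perpendicular(HQ, QN) — off by 4.50°.

C = (0.00, 0.00) ✓; CA at 147.2° ✓; |CA| = 23.50 ✓; ∠CAM = 108.6° ✓; |AM| = 11.50 ✓; ∠(AM, MH) = 90.00° ✓; |MH| = 18.50 ✓; ∠MHQ = 124.8° ✓; |HQ| = 27.70 ✓; ∠(HQ, QN) = 85.50° ✗; |QN| = 14.90 ✓.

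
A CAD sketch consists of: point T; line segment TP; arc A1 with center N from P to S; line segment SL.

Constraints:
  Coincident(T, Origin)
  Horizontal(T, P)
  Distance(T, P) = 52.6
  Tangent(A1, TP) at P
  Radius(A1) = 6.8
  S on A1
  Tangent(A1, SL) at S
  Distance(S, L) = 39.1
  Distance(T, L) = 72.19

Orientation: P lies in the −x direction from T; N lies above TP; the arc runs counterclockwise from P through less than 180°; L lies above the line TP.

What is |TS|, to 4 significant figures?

46.76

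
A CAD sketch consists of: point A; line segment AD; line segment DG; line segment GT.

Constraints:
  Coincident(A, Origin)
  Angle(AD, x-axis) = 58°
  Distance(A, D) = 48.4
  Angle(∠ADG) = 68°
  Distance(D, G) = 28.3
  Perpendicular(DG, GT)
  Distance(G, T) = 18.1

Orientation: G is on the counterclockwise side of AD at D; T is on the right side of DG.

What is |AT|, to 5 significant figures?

63.791

A is at the origin; AD runs at 58.0° with length 48.4, so D = 48.4·(cos 58.0°, sin 58.0°) = (25.648, 41.046). ∠ADG = 68.0°, so DG runs at 58.0° + (180° − 68.0°) = 170.00° from the x-axis; with |DG| = 28.3, G = D + 28.3·(cos 170.00°, sin 170.00°) = (-2.2220, 45.960). DG ⟂ GT; with |GT| = 18.1 on the right of DG, T = G + 18.1·(0.17365, 0.98481) = (0.92106, 63.785). Then |AT| = |T − A| = 63.791.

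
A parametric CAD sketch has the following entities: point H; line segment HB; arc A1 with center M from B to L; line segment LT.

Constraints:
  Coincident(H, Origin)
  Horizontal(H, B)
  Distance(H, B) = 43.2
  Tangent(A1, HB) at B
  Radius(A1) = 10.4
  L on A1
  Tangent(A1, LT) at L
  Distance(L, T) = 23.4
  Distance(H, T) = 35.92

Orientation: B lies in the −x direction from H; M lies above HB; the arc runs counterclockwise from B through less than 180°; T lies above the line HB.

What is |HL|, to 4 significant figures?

34.33

Checks: ∠(MB, BH) = 90.00° ✓; |ML| = 10.40 ✓; ∠(ML, LT) = 90.00° ✓; |LT| = 23.40 ✓; |HT| = 35.92 ✓.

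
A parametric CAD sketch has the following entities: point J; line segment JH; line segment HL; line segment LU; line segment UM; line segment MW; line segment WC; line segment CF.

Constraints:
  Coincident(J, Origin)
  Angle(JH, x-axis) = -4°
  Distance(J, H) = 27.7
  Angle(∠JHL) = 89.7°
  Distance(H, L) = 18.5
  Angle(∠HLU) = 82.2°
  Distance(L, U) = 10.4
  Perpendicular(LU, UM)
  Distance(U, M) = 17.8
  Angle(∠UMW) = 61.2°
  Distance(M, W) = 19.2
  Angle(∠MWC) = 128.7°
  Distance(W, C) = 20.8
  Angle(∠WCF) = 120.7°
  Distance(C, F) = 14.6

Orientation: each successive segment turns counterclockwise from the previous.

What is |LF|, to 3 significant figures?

21.5

J is at the origin; JH runs at -4.0° with length 27.7, so H = (27.6, -1.93). ∠JHL = 89.7° gives HL at 86.3° from the x-axis; with |HL| = 18.5, L = (28.8, 16.5). ∠HLU = 82.2° gives LU at -176° from the x-axis; with |LU| = 10.4, U = (18.5, 15.8). The perpendicularity gives UM at right angles to LU, so UM runs at -85.9°; with |UM| = 17.8, M = (19.7, -1.97). ∠UMW = 61.2° gives MW at 32.9° from the x-axis; with |MW| = 19.2, W = (35.8, 8.46). ∠MWC = 128.7° gives WC at 84.2° from the x-axis; with |WC| = 20.8, C = (37.9, 29.2). ∠WCF = 120.7° gives CF at 144° from the x-axis; with |CF| = 14.6, F = (26.2, 37.8). Then |LF| = |F − L| = 21.5.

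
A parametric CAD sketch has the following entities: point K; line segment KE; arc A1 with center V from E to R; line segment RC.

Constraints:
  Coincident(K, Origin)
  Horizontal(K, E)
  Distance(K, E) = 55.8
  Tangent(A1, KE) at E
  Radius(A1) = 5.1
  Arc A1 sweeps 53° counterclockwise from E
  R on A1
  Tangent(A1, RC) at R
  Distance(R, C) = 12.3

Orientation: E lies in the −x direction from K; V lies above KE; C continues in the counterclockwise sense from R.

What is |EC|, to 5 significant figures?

16.498

K is at the origin; K and E share the same y with |KE| = 55.8 and E on the −x side, so E = (-55.800, 0.0000). Since A1 is tangent to KE there, VE ⟂ KE, so V = E + (0, 5.1) = (-55.800, 5.1000). On A1, E sits at bearing -90° from V; a 53° counterclockwise sweep puts R at bearing -37°, so R = V + 5.1·(cos -37°, sin -37°) = (-51.727, 2.0307). Tangency of A1 to RC means the radius VR is perpendicular to RC, so RC runs along (−sin -37°, cos -37°); with |RC| = 12.3, C = (-44.325, 11.854). Then |EC| = |C − E| = 16.498.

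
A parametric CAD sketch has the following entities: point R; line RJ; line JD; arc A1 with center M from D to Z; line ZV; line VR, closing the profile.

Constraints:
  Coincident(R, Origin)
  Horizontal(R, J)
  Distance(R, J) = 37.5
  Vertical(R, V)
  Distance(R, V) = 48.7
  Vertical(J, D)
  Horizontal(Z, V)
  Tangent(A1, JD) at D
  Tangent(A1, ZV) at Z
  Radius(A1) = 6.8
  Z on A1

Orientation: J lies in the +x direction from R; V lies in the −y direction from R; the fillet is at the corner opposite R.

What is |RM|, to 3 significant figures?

51.9

RV is vertical with |RV| = 48.7 and V on the −y side, so V = (0.00, -48.7). The virtual corner opposite R is at (37.5, -48.7). A1 meets JD tangentially, so MD is at right angles to JD and the tangent condition forces MZ to be normal to ZV, with radius 6.8, so the center M sits 6.8 in from both sides at M = (30.7, -41.9). Then |RM| = |M − R| = 51.9.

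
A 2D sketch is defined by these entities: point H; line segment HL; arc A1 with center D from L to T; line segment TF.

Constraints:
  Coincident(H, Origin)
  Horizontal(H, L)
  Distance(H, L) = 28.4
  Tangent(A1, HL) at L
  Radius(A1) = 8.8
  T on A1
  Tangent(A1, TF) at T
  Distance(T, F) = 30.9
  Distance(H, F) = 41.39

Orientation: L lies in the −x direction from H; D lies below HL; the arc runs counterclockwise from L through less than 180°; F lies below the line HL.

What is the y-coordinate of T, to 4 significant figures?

-14.36

Checks: ∠(DL, LH) = 90.00° ✓; |DT| = 8.800 ✓; ∠(DT, TF) = 90.00° ✓; |TF| = 30.90 ✓; |HF| = 41.39 ✓.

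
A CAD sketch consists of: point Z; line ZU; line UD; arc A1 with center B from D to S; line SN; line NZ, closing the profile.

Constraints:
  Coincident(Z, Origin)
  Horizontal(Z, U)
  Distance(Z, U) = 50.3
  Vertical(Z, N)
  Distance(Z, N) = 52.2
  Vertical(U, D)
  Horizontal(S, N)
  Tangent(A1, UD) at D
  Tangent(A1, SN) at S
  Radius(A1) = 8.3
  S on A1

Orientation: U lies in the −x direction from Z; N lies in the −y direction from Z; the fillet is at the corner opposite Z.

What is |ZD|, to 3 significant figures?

66.8

The virtual corner opposite Z is at (-50.3, -52.2). A1 meets UD tangentially, so BD is at right angles to UD and A1 meets SN tangentially, so BS is at right angles to SN, with radius 8.3, so the center B sits 8.3 in from both sides at B = (-42.0, -43.9). That places the tangent points at D = (-50.3, -43.9) on UD and S = (-42.0, -52.2) on SN. Then |ZD| = |D − Z| = 66.8.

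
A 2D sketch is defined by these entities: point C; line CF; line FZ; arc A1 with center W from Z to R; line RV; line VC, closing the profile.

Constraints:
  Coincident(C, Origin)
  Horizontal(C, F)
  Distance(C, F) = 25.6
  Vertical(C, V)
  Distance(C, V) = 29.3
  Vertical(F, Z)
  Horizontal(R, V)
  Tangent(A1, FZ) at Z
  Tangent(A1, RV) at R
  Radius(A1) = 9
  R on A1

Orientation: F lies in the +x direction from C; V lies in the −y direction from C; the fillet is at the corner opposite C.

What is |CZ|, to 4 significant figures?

32.67

The virtual corner opposite C is at (25.60, -29.30). Since A1 is tangent to FZ there, WZ ⟂ FZ and A1 meets RV tangentially, so WR is at right angles to RV, with radius 9.0, so the center W sits 9.0 in from both sides at W = (16.60, -20.30). That places the tangent points at Z = (25.60, -20.30) on FZ and R = (16.60, -29.30) on RV. Then |CZ| = |Z − C| = 32.67.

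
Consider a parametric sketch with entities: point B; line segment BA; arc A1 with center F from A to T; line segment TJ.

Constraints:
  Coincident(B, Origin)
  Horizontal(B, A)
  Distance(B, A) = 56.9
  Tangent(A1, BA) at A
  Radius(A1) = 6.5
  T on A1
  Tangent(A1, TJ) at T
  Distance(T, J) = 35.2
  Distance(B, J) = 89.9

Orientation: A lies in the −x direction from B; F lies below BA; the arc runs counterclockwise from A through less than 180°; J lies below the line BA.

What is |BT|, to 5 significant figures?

61.752

Checks: ∠(FA, AB) = 90.00° ✓; |FT| = 6.500 ✓; ∠(FT, TJ) = 90.00° ✓; |TJ| = 35.20 ✓; |BJ| = 89.90 ✓.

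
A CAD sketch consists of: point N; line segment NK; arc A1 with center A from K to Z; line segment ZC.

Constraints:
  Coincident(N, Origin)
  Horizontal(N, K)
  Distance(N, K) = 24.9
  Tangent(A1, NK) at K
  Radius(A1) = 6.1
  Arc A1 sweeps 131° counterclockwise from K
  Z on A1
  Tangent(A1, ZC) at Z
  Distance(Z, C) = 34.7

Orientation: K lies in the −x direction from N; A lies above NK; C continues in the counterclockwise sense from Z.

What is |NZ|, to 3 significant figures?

22.7

N is at the origin; NK is horizontal with |NK| = 24.9 and K on the −x side, so K = (-24.9, 0.00). Since A1 is tangent to NK there, AK ⟂ NK, so A = K + (0, 6.1) = (-24.9, 6.10). On A1, K sits at bearing -90° from A; a 131° counterclockwise sweep puts Z at bearing 41°, so Z = A + 6.1·(cos 41°, sin 41°) = (-20.3, 10.1). Then |NZ| = |Z − N| = 22.7.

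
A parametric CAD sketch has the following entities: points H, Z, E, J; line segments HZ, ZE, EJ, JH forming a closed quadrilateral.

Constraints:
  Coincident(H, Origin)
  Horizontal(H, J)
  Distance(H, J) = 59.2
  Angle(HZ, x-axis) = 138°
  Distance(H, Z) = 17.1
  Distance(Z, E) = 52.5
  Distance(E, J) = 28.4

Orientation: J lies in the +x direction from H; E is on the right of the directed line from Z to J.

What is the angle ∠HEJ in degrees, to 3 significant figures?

132°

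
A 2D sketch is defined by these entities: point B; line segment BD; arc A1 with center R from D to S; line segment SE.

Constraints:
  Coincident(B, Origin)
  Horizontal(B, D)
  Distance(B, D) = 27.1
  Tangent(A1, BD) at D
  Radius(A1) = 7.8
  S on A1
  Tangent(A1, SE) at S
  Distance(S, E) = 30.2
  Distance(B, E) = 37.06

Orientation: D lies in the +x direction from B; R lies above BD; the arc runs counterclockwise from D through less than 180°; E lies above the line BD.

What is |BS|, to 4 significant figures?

35.31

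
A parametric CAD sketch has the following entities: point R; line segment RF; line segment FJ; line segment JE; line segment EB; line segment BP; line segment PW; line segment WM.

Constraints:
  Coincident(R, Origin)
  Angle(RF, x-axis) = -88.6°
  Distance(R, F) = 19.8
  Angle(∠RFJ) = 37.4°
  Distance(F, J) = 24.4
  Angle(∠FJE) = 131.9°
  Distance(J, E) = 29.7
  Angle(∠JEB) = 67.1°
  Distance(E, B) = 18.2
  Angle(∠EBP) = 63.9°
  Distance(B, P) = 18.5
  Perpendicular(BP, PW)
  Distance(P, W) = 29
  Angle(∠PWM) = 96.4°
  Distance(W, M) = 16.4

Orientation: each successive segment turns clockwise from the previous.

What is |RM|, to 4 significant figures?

45.70

The perpendicularity gives PW at right angles to BP, so PW runs at 121.7°; with |PW| = 29.0, W = (-25.58, 33.79). ∠PWM = 96.4° gives WM at 38.10° from the x-axis; with |WM| = 16.4, M = (-12.68, 43.90). Then |RM| = |M − R| = 45.70.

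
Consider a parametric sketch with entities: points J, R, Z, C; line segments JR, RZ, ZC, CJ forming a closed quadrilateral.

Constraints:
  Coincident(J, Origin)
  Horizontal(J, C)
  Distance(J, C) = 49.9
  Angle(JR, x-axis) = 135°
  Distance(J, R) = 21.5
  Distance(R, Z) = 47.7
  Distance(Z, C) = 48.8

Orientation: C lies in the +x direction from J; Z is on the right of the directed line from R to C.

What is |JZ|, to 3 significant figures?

27.5

J is at the origin; JC is horizontal with |JC| = 49.9 and C in +x, so C = (49.9, 0). JR runs at 135.0° with |JR| = 21.5, so R = (-15.2, 15.2). Z is determined by |RZ| = 47.7 and |ZC| = 48.8 together: it lies at the intersection of circle(R, 47.7) and circle(C, 48.8). With |RC| = 66.9, the foot of the radical line on RC is 32.6 from R and the perpendicular offset is √(47.7² − 32.6²) = 34.8. Taking the right-of-RC solution: Z = (8.66, -26.1).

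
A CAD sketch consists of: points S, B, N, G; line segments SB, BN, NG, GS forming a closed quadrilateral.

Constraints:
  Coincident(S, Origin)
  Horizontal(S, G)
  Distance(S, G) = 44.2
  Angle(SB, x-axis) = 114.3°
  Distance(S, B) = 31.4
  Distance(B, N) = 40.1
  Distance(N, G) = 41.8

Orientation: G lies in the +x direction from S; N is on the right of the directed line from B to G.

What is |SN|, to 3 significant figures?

8.71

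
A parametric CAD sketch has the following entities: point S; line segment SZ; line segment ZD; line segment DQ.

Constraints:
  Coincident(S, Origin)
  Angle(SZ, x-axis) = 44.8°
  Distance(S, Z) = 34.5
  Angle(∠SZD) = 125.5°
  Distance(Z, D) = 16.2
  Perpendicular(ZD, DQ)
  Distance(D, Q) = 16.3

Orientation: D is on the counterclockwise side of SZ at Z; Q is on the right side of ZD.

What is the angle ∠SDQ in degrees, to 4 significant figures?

127.8°

∠SZD = 125.5°, so ZD runs at 44.8° + (180° − 125.5°) = 99.30° from the x-axis; with |ZD| = 16.2, D = Z + 16.2·(cos 99.30°, sin 99.30°) = (21.86, 40.30). ZD is perpendicular to DQ; with |DQ| = 16.3 on the right of ZD, Q = D + 16.3·(0.9869, 0.1616) = (37.95, 42.93). Then cos ∠SDQ = DS·DQ / (|DS||DQ|), giving 127.8°.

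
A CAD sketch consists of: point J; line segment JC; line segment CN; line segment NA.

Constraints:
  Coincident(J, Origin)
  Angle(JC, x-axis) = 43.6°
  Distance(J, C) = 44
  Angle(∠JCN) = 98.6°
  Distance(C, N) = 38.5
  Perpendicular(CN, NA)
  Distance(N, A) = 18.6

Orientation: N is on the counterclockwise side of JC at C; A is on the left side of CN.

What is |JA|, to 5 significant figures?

51.502

J is at the origin; JC runs at 43.6° with length 44.0, so C = 44.0·(cos 43.6°, sin 43.6°) = (31.864, 30.343). ∠JCN = 98.6°, so CN runs at 43.6° + (180° − 98.6°) = 125.00° from the x-axis; with |CN| = 38.5, N = C + 38.5·(cos 125.00°, sin 125.00°) = (9.7809, 61.881). The perpendicularity gives NA at right angles to CN; with |NA| = 18.6 on the left of CN, A = N + 18.6·(-0.81915, -0.57358) = (-5.4554, 51.212). Then |JA| = |A − J| = 51.502.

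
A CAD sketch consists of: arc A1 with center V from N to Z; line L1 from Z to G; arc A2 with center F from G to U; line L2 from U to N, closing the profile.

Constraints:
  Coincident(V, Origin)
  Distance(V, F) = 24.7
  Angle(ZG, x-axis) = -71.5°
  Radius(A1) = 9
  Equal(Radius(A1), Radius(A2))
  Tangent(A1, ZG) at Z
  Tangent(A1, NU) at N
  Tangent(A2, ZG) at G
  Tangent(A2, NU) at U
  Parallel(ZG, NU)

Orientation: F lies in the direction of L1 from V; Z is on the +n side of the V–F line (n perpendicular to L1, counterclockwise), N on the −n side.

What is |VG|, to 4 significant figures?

26.29

The slot axis is L1's direction at -71.5°, so u = (cos -71.5°, sin -71.5°) = (0.3173, -0.9483) and n = (−sin -71.5°, cos -71.5°) = (0.9483, 0.3173). V is at the origin and F lies 24.7 along u from V, so F = 24.7·u = (7.837, -23.42). Tangency of A1 to both parallel lines with radius 9.0 puts Z and N at V ± 9.0·n: Z = (8.535, 2.856), N = (-8.535, -2.856). Equal radii place G and U the same way about F: G = F + 9.0·n = (16.37, -20.57), U = F − 9.0·n = (-0.6975, -26.28). Then |VG| = |G − V| = 26.29.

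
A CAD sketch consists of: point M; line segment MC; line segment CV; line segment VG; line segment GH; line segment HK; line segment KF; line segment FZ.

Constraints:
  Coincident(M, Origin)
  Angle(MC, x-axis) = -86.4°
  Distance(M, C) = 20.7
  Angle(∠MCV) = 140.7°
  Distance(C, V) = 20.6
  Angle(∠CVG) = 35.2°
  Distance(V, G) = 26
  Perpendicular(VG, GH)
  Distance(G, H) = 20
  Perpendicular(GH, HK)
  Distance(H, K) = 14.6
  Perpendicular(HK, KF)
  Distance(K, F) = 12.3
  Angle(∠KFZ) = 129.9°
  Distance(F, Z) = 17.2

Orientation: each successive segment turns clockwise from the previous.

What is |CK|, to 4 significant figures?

9.775

VG ⟂ GH, so GH runs at -0.5000°; with |GH| = 20.0, H = (9.505, -11.56). GH is perpendicular to HK, so HK runs at -90.50°; with |HK| = 14.6, K = (9.378, -26.16). Then |CK| = |K − C| = 9.775.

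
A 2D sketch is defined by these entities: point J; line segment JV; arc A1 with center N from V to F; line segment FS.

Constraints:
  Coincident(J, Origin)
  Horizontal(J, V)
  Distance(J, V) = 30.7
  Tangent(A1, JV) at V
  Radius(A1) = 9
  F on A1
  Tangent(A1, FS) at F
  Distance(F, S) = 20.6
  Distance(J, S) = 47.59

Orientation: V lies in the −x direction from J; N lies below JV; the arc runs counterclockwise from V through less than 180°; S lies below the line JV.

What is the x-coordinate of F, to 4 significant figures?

-39.59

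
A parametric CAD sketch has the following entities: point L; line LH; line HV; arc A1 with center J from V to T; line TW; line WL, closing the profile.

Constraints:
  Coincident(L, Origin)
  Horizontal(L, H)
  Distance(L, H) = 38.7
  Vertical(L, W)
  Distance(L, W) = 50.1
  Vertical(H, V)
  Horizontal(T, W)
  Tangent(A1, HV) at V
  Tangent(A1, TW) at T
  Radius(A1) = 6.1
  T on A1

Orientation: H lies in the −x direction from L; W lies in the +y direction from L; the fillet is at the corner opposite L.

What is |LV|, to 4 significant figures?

58.60

L is at the origin; L and H share the same y with |LH| = 38.7 and H on the −x side, so H = (-38.70, 0.000). LW is vertical with |LW| = 50.1 and W on the +y side, so W = (0.000, 50.10). The virtual corner opposite L is at (-38.70, 50.10). A1 meets HV tangentially, so JV is at right angles to HV and A1 meets TW tangentially, so JT is at right angles to TW, with radius 6.1, so the center J sits 6.1 in from both sides at J = (-32.60, 44.00). That places the tangent points at V = (-38.70, 44.00) on HV and T = (-32.60, 50.10) on TW. Then |LV| = |V − L| = 58.60.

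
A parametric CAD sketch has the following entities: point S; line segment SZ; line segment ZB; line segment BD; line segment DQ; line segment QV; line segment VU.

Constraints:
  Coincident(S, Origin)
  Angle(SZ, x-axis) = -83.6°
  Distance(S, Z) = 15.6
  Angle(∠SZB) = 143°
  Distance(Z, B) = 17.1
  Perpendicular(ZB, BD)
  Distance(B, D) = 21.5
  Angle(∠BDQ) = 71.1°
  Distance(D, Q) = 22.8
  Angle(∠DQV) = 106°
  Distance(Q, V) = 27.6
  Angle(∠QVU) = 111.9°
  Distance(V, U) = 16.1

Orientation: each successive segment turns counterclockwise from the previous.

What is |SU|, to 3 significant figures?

37.3

S is at the origin; SZ runs at -83.6° with length 15.6, so Z = (1.74, -15.5). ∠SZB = 143.0° gives ZB at -46.6° from the x-axis; with |ZB| = 17.1, B = (13.5, -27.9). ZB is perpendicular to BD, so BD runs at 43.4°; with |BD| = 21.5, D = (29.1, -13.2). ∠BDQ = 71.1° gives DQ at 152° from the x-axis; with |DQ| = 22.8, Q = (8.92, -2.56). ∠DQV = 106.0° gives QV at -134° from the x-axis; with |QV| = 27.6, V = (-10.1, -22.5). ∠QVU = 111.9° gives VU at -65.6° from the x-axis; with |VU| = 16.1, U = (-3.49, -37.2). Then |SU| = |U − S| = 37.3.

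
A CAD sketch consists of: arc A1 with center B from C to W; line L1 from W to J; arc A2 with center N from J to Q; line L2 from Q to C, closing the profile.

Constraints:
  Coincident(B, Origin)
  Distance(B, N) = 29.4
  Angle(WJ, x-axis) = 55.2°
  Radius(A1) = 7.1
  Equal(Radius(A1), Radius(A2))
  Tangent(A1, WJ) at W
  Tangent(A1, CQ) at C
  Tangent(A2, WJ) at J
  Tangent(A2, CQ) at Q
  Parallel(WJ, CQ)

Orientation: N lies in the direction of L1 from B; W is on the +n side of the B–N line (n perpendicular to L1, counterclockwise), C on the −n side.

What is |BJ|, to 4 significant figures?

30.25

The slot axis is L1's direction at 55.2°, so u = (cos 55.2°, sin 55.2°) = (0.5707, 0.8211) and n = (−sin 55.2°, cos 55.2°) = (-0.8211, 0.5707). B is at the origin and N lies 29.4 along u from B, so N = 29.4·u = (16.78, 24.14). Tangency of A1 to both parallel lines with radius 7.1 puts W and C at B ± 7.1·n: W = (-5.830, 4.052), C = (5.830, -4.052). Equal radii place J and Q the same way about N: J = N + 7.1·n = (10.95, 28.19), Q = N − 7.1·n = (22.61, 20.09). Then |BJ| = |J − B| = 30.25.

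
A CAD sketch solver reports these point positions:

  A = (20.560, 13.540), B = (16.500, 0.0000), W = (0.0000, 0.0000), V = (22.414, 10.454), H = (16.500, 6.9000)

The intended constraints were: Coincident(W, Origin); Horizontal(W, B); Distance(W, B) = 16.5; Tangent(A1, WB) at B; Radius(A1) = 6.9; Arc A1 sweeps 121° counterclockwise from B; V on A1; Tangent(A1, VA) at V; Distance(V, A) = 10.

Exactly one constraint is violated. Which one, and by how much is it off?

Distance(V, A) = 10 — off by 6.40.

W = (0.00, 0.00) ✓; W.y = 0.00, B.y = 0.00 ✓; |WB| = 16.50 ✓; ∠(HB, BW) = 90.00° ✓; |HB| = 6.900 ✓; bearing(H→V) − bearing(H→B) = 121.0° ✓; |HV| = 6.900 ✓; ∠(HV, VA) = 90.01° ✓; |VA| = 3.600 ✗.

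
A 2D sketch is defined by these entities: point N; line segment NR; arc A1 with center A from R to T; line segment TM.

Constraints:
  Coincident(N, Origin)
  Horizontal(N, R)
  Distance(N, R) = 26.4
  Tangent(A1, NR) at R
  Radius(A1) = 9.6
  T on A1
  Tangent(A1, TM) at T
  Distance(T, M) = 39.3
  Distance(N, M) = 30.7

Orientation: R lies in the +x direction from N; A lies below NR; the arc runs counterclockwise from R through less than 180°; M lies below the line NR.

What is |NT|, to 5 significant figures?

20.019

N is at the origin; N and R share the same y with |NR| = 26.4 and R on the +x side, so R = (26.400, 0.0000). A1 meets NR tangentially, so AR is at right angles to NR, so A = R + (0, -9.6) = (26.400, -9.6000). Since AT ⟂ TM (tangency), |AM| = √(9.6² + 39.3²) = 40.456 regardless of where T sits on A1. So M lies on both circle(N, 30.7) and circle(A, 40.456); the below-NR intersection is M = (-8.8872, -29.386). T is the foot of the tangent from M: T = (19.852, -2.5797).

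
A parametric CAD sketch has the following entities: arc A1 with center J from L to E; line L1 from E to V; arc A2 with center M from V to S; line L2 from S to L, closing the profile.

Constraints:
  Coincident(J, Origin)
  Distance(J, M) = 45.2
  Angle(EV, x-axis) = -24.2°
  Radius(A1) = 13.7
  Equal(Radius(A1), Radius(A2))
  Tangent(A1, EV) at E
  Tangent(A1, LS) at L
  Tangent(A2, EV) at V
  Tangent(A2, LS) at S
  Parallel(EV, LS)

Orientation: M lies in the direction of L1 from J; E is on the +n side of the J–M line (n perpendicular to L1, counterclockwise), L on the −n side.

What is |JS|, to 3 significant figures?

47.2

Tangency of A1 to both parallel lines with radius 13.7 puts E and L at J ± 13.7·n: E = (5.62, 12.5), L = (-5.62, -12.5). Equal radii place V and S the same way about M: V = M + 13.7·n = (46.8, -6.03), S = M − 13.7·n = (35.6, -31.0). Then |JS| = |S − J| = 47.2.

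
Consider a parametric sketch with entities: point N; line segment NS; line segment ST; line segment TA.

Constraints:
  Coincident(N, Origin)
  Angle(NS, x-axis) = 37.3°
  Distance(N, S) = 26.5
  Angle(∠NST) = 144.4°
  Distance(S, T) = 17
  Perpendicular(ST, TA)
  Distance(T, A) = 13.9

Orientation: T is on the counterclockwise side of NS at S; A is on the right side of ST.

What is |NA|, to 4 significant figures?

48.43

∠NST = 144.4°, so ST runs at 37.3° + (180° − 144.4°) = 72.90° from the x-axis; with |ST| = 17.0, T = S + 17.0·(cos 72.90°, sin 72.90°) = (26.08, 32.31). ST ⟂ TA; with |TA| = 13.9 on the right of ST, A = T + 13.9·(0.9558, -0.2940) = (39.36, 28.22). Then |NA| = |A − N| = 48.43.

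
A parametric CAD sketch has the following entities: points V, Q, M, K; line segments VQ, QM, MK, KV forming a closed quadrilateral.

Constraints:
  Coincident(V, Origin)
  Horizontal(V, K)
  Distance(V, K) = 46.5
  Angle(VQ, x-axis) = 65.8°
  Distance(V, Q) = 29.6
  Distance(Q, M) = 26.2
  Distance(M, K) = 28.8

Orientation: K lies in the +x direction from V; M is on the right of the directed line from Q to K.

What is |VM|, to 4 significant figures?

17.79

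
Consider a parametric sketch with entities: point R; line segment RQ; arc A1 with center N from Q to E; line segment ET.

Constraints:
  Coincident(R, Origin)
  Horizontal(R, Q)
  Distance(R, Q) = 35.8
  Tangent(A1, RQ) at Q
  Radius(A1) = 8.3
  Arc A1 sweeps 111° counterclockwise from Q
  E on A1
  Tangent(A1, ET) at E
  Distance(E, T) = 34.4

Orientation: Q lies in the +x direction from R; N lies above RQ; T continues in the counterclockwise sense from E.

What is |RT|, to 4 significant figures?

53.45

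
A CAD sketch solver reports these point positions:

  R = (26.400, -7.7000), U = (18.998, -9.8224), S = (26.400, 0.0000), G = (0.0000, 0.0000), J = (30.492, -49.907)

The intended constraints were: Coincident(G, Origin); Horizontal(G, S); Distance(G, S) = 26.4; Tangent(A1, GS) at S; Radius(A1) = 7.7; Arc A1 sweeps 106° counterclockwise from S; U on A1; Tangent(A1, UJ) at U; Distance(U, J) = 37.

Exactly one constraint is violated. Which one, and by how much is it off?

Distance(U, J) = 37 — off by 4.70.

G = (0.00, 0.00) ✓; G.y = 0.00, S.y = 0.00 ✓; |GS| = 26.40 ✓; ∠(RS, SG) = 90.00° ✓; |RS| = 7.700 ✓; bearing(R→U) − bearing(R→S) = 106.0° ✓; |RU| = 7.700 ✓; ∠(RU, UJ) = 90.00° ✓; |UJ| = 41.70 ✗.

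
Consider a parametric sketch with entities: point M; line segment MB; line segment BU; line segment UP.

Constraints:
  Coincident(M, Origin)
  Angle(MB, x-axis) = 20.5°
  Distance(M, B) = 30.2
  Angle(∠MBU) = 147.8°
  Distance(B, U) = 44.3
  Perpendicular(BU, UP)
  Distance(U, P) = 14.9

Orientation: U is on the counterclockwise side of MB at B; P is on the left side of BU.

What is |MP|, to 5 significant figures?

69.865

∠MBU = 147.8°, so BU runs at 20.5° + (180° − 147.8°) = 52.700° from the x-axis; with |BU| = 44.3, U = B + 44.3·(cos 52.700°, sin 52.700°) = (55.133, 45.816). The perpendicularity gives UP at right angles to BU; with |UP| = 14.9 on the left of BU, P = U + 14.9·(-0.79547, 0.60599) = (43.280, 54.845). Then |MP| = |P − M| = 69.865.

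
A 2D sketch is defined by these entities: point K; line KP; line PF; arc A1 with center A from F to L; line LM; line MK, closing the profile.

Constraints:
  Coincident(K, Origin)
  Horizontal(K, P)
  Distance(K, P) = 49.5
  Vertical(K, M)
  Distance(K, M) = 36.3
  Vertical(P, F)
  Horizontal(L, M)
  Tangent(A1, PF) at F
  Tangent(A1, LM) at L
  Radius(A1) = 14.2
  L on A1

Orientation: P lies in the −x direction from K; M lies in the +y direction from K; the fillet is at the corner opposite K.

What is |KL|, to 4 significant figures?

50.63

The virtual corner opposite K is at (-49.50, 36.30). The tangent condition forces AF to be normal to PF and A1 meets LM tangentially, so AL is at right angles to LM, with radius 14.2, so the center A sits 14.2 in from both sides at A = (-35.30, 22.10). That places the tangent points at F = (-49.50, 22.10) on PF and L = (-35.30, 36.30) on LM. Then |KL| = |L − K| = 50.63.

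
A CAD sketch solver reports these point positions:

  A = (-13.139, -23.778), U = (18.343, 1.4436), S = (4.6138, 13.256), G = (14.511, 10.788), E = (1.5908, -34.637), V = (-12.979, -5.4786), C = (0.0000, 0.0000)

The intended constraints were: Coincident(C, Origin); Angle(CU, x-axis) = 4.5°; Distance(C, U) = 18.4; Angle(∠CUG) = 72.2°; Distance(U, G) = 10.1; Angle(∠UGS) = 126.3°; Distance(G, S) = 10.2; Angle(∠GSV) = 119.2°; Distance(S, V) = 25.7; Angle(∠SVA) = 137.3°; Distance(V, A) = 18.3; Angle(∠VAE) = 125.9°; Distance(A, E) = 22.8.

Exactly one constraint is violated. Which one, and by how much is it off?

Distance(A, E) = 22.8 — off by 4.50.

C = (0.00, 0.00) ✓; CU at 4.500° ✓; |CU| = 18.40 ✓; ∠CUG = 72.20° ✓; |UG| = 10.10 ✓; ∠UGS = 126.3° ✓; |GS| = 10.20 ✓; ∠GSV = 119.2° ✓; |SV| = 25.70 ✓; ∠SVA = 137.3° ✓; |VA| = 18.30 ✓; ∠VAE = 125.9° ✓; |AE| = 18.30 ✗.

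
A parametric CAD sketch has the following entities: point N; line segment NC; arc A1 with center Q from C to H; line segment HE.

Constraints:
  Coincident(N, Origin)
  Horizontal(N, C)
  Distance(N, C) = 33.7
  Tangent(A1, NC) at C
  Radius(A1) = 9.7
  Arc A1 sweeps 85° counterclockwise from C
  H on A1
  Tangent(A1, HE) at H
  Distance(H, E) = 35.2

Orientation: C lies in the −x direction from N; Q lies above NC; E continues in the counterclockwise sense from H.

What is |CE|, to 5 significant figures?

45.729

N is at the origin; NC is horizontal with |NC| = 33.7 and C on the −x side, so C = (-33.700, 0.0000). A1 meets NC tangentially, so QC is at right angles to NC, so Q = C + (0, 9.7) = (-33.700, 9.7000). On A1, C sits at bearing -90° from Q; an 85° counterclockwise sweep puts H at bearing -5°, so H = Q + 9.7·(cos -5°, sin -5°) = (-24.037, 8.8546). A1 meets HE tangentially, so QH is at right angles to HE, so HE runs along (−sin -5°, cos -5°); with |HE| = 35.2, E = (-20.969, 43.921). Then |CE| = |E − C| = 45.729.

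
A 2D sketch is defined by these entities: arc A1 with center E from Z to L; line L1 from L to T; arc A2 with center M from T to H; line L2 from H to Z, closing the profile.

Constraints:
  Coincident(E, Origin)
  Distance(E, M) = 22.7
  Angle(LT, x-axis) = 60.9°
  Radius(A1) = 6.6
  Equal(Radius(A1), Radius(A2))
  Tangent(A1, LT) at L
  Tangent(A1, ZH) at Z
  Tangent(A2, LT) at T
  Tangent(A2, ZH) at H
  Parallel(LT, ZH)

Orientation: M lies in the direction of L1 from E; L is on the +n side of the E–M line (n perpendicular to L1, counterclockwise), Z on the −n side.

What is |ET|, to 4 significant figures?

23.64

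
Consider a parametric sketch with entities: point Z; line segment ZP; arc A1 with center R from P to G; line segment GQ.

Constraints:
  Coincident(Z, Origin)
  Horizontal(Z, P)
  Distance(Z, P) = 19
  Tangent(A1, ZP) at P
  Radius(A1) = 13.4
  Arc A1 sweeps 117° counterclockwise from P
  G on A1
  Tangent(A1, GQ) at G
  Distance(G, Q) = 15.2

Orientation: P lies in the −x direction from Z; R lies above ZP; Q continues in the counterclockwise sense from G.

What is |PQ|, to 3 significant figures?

33.4

Z is at the origin; Z and P share the same y with |ZP| = 19.0 and P on the −x side, so P = (-19.0, 0.00). The tangent condition forces RP to be normal to ZP, so R = P + (0, 13.4) = (-19.0, 13.4). On A1, P sits at bearing -90° from R; a 117° counterclockwise sweep puts G at bearing 27°, so G = R + 13.4·(cos 27°, sin 27°) = (-7.06, 19.5). Tangency of A1 to GQ means the radius RG is perpendicular to GQ, so GQ runs along (−sin 27°, cos 27°); with |GQ| = 15.2, Q = (-14.0, 33.0). Then |PQ| = |Q − P| = 33.4.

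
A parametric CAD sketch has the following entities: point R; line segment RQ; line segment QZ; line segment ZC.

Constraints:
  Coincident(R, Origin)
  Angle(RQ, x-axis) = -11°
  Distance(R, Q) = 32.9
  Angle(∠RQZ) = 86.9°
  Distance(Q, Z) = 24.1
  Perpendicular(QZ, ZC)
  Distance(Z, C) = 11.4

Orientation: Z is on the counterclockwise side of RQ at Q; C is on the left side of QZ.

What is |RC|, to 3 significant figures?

31.0

R is at the origin; RQ runs at -11.0° with length 32.9, so Q = 32.9·(cos -11.0°, sin -11.0°) = (32.3, -6.28). ∠RQZ = 86.9°, so QZ runs at -11.0° + (180° − 86.9°) = 82.1° from the x-axis; with |QZ| = 24.1, Z = Q + 24.1·(cos 82.1°, sin 82.1°) = (35.6, 17.6). QZ ⟂ ZC; with |ZC| = 11.4 on the left of QZ, C = Z + 11.4·(-0.991, 0.137) = (24.3, 19.2). Then |RC| = |C − R| = 31.0.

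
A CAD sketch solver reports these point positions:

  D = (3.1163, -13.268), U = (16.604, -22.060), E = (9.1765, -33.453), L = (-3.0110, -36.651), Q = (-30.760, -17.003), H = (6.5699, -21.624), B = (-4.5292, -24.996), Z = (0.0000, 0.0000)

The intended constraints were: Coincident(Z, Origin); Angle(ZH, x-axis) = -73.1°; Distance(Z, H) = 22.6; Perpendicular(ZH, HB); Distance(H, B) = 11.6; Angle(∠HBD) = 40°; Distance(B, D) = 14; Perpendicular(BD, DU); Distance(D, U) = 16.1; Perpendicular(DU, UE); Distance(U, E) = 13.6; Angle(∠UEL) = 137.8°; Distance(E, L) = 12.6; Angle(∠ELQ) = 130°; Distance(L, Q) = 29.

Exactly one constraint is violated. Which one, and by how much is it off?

Distance(L, Q) = 29 — off by 5.00.

Z = (0.00, 0.00) ✓; ZH at -73.10° ✓; |ZH| = 22.60 ✓; ∠(ZH, HB) = 90.00° ✓; |HB| = 11.60 ✓; ∠HBD = 40.00° ✓; |BD| = 14.00 ✓; ∠(BD, DU) = 90.00° ✓; |DU| = 16.10 ✓; ∠(DU, UE) = 90.00° ✓; |UE| = 13.60 ✓; ∠UEL = 137.8° ✓; |EL| = 12.60 ✓; ∠ELQ = 130.0° ✓; |LQ| = 34.00 ✗.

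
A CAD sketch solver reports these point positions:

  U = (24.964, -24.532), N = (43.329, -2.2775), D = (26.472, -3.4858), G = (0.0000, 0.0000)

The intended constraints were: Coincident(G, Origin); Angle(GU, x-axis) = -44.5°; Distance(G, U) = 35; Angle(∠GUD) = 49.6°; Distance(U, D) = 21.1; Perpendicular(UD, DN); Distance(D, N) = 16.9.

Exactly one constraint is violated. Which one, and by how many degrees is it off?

Perpendicular(UD, DN) — off by 8.20°.

G = (0.00, 0.00) ✓; GU at -44.50° ✓; |GU| = 35.00 ✓; ∠GUD = 49.60° ✓; |UD| = 21.10 ✓; ∠(UD, DN) = 81.80° ✗; |DN| = 16.90 ✓.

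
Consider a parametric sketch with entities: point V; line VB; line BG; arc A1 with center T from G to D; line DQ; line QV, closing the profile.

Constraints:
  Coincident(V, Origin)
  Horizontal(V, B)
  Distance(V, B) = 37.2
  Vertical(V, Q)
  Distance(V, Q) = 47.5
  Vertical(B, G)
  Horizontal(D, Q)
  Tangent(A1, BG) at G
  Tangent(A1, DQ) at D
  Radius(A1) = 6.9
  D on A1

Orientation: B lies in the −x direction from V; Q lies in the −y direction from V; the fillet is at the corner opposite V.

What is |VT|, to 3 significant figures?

50.7

VQ is vertical with |VQ| = 47.5 and Q on the −y side, so Q = (0.00, -47.5). The virtual corner opposite V is at (-37.2, -47.5). Since A1 is tangent to BG there, TG ⟂ BG and A1 meets DQ tangentially, so TD is at right angles to DQ, with radius 6.9, so the center T sits 6.9 in from both sides at T = (-30.3, -40.6). Then |VT| = |T − V| = 50.7.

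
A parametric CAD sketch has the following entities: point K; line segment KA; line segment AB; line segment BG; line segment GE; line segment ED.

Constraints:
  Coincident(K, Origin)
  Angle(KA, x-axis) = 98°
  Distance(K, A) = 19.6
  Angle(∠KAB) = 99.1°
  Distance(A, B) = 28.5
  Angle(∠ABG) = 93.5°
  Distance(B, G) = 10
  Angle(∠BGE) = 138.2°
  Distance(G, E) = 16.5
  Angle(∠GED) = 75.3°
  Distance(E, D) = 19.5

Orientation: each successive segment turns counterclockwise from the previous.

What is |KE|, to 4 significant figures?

22.27

∠ABG = 93.5° gives BG at -94.60° from the x-axis; with |BG| = 10.0, G = (-32.02, 9.989). ∠BGE = 138.2° gives GE at -52.80° from the x-axis; with |GE| = 16.5, E = (-22.05, -3.154). Then |KE| = |E − K| = 22.27.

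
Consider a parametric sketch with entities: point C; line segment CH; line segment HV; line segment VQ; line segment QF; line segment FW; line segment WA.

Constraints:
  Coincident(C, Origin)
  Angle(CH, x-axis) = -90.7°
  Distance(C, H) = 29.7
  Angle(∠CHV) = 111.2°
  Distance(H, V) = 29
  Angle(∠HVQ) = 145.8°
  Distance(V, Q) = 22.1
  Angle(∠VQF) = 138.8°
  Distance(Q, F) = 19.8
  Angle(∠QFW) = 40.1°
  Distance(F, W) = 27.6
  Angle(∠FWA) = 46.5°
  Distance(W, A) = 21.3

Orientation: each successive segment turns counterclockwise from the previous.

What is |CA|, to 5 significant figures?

63.479

C is at the origin; CH runs at -90.7° with length 29.7, so H = (-0.36284, -29.698). ∠CHV = 111.2° gives HV at -21.900° from the x-axis; with |HV| = 29.0, V = (26.544, -40.514). ∠HVQ = 145.8° gives VQ at 12.300° from the x-axis; with |VQ| = 22.1, Q = (48.137, -35.806). ∠VQF = 138.8° gives QF at 53.500° from the x-axis; with |QF| = 19.8, F = (59.915, -19.890). ∠QFW = 40.1° gives FW at -166.60° from the x-axis; with |FW| = 27.6, W = (33.066, -26.286). ∠FWA = 46.5° gives WA at -33.100° from the x-axis; with |WA| = 21.3, A = (50.909, -37.918). Then |CA| = |A − C| = 63.479.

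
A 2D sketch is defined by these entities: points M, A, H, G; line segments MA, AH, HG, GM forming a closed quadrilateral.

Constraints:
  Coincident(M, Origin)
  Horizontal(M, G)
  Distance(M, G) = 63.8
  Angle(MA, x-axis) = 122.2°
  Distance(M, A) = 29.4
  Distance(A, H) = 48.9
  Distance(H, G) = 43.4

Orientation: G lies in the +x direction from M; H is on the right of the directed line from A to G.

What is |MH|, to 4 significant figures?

22.31

M is at the origin; MG is horizontal with |MG| = 63.8 and G in +x, so G = (63.8, 0). MA runs at 122.2° with |MA| = 29.4, so A = (-15.67, 24.88). H is determined by |AH| = 48.9 and |HG| = 43.4 together: it lies at the intersection of circle(A, 48.9) and circle(G, 43.4). With |AG| = 83.27, the foot of the radical line on AG is 44.68 from A and the perpendicular offset is √(48.9² − 44.68²) = 19.87. Taking the right-of-AG solution: H = (21.04, -7.430).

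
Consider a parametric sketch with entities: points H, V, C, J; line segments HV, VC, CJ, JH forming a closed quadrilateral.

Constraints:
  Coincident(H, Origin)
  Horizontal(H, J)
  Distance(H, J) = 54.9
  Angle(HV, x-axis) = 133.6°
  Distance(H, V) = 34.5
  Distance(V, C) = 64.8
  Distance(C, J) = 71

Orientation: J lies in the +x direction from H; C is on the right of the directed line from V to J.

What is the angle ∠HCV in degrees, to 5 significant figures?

24.849°

Checks: H = (0.00, 0.00) ✓; |VC| = 64.80 ✓; |CJ| = 71.00 ✓.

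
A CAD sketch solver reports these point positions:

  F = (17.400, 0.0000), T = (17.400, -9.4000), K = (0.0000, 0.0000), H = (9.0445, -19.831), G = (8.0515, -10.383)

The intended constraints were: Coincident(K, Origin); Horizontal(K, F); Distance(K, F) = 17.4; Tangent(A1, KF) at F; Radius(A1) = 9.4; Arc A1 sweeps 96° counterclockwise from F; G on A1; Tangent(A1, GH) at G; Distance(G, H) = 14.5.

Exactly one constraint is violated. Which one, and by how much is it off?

Distance(G, H) = 14.5 — off by 5.00.

K = (0.00, 0.00) ✓; K.y = 0.00, F.y = 0.00 ✓; |KF| = 17.40 ✓; ∠(TF, FK) = 90.00° ✓; |TF| = 9.400 ✓; bearing(T→G) − bearing(T→F) = 96.00° ✓; |TG| = 9.400 ✓; ∠(TG, GH) = 90.00° ✓; |GH| = 9.500 ✗.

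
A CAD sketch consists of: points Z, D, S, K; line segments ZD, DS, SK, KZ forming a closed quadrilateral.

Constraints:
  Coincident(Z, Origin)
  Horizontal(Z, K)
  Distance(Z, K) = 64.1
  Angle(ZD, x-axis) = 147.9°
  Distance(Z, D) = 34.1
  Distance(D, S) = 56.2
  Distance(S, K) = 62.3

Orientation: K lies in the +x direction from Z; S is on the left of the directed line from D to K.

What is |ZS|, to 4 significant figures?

49.20

Checks: |DS| = 56.20 ✓; |SK| = 62.30 ✓.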